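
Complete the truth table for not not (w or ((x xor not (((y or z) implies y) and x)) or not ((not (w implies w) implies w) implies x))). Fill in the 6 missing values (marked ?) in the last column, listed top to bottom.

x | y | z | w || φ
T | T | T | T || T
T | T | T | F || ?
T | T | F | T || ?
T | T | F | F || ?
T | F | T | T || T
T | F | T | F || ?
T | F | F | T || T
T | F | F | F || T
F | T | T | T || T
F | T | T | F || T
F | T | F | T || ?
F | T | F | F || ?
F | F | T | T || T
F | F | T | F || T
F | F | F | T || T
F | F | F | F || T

T, T, T, F, T, T

Row 2: (w or ((x xor not (((y or z) implies y) and x)) or not ((not (w implies w) implies w) implies x))) = T, not (w or ((x xor not (((y or z) implies y) and x)) or not ((not (w implies w) implies w) implies x))) = F, so the formula = T.
Row 3: (w or ((x xor not (((y or z) implies y) and x)) or not ((not (w implies w) implies w) implies x))) = T, not (w or ((x xor not (((y or z) implies y) and x)) or not ((not (w implies w) implies w) implies x))) = F, so the formula = T.
Row 4: (w or ((x xor not (((y or z) implies y) and x)) or not ((not (w implies w) implies w) implies x))) = T, not (w or ((x xor not (((y or z) implies y) and x)) or not ((not (w implies w) implies w) implies x))) = F, so the formula = T.
Row 6: (w or ((x xor not (((y or z) implies y) and x)) or not ((not (w implies w) implies w) implies x))) = F, not (w or ((x xor not (((y or z) implies y) and x)) or not ((not (w implies w) implies w) implies x))) = T, so the formula = F.
Row 11: (w or ((x xor not (((y or z) implies y) and x)) or not ((not (w implies w) implies w) implies x))) = T, not (w or ((x xor not (((y or z) implies y) and x)) or not ((not (w implies w) implies w) implies x))) = F, so the formula = T.
Row 12: (w or ((x xor not (((y or z) implies y) and x)) or not ((not (w implies w) implies w) implies x))) = T, not (w or ((x xor not (((y or z) implies y) and x)) or not ((not (w implies w) implies w) implies x))) = F, so the formula = T.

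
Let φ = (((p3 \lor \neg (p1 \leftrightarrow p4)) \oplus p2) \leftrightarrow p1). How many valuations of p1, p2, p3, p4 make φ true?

8

p1  p2  p3  p4  |  φ
F   F   F   F   |  T
F   F   F   T   |  F
F   F   T   F   |  F
F   F   T   T   |  F
F   T   F   F   |  F
F   T   F   T   |  T
F   T   T   F   |  T
F   T   T   T   |  T
T   F   F   F   |  T
T   F   F   T   |  F
T   F   T   F   |  T
T   F   T   T   |  T
T   T   F   F   |  F
T   T   F   T   |  T
T   T   T   F   |  F
T   T   T   T   |  F
The formula is true on 8 of the 16 rows.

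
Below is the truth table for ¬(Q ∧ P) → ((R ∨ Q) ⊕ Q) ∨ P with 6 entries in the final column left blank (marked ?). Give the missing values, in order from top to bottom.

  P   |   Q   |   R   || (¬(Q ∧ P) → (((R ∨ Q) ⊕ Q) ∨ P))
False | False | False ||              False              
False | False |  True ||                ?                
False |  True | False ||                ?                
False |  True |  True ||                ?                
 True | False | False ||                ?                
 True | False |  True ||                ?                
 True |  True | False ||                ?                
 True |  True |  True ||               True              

Row P=False, Q=False, R=True: ¬(Q ∧ P) = True, (((R ∨ Q) ⊕ Q) ∨ P) = True, so (¬(Q ∧ P) → (((R ∨ Q) ⊕ Q) ∨ P)) = True.
Row P=False, Q=True, R=False: ¬(Q ∧ P) = True, (((R ∨ Q) ⊕ Q) ∨ P) = False, so (¬(Q ∧ P) → (((R ∨ Q) ⊕ Q) ∨ P)) = False.
Row P=False, Q=True, R=True: ¬(Q ∧ P) = True, (((R ∨ Q) ⊕ Q) ∨ P) = False, so (¬(Q ∧ P) → (((R ∨ Q) ⊕ Q) ∨ P)) = False.
Row P=True, Q=False, R=False: ¬(Q ∧ P) = True, (((R ∨ Q) ⊕ Q) ∨ P) = True, so (¬(Q ∧ P) → (((R ∨ Q) ⊕ Q) ∨ P)) = True.
Row P=True, Q=False, R=True: ¬(Q ∧ P) = True, (((R ∨ Q) ⊕ Q) ∨ P) = True, so (¬(Q ∧ P) → (((R ∨ Q) ⊕ Q) ∨ P)) = True.
Row P=True, Q=True, R=False: ¬(Q ∧ P) = False, (((R ∨ Q) ⊕ Q) ∨ P) = True, so (¬(Q ∧ P) → (((R ∨ Q) ⊕ Q) ∨ P)) = True.

True, False, False, True, True, True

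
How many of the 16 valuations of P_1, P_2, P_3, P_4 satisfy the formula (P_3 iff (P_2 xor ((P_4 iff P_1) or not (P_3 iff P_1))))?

P_1  P_2  P_3  P_4  |  (P_4 iff P_1)  (P_3 iff P_1)  not (P_3 iff P_1)  φ
 F    F    F    F   |        T              T                F          F
 F    F    F    T   |        F              T                F          T
 F    F    T    F   |        T              F                T          T
 F    F    T    T   |        F              F                T          T
 F    T    F    F   |        T              T                F          T
 F    T    F    T   |        F              T                F          F
 F    T    T    F   |        T              F                T          F
 F    T    T    T   |        F              F                T          F
 T    F    F    F   |        F              F                T          F
 T    F    F    T   |        T              F                T          F
 T    F    T    F   |        F              T                F          F
 T    F    T    T   |        T              T                F          T
 T    T    F    F   |        F              F                T          T
 T    T    F    T   |        T              F                T          T
 T    T    T    F   |        F              T                F          T
 T    T    T    T   |        T              T                F          F
The formula is true on 8 of the 16 rows.

8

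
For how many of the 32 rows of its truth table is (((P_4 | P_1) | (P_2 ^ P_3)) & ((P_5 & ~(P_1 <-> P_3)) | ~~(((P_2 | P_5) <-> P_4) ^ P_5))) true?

17

P_1  P_2  P_3  P_4  P_5  |  φ
 F    F    F    F    F   |  F
 F    F    F    F    T   |  F
 F    F    F    T    F   |  F
 F    F    F    T    T   |  F
 F    F    T    F    F   |  T
 F    F    T    F    T   |  T
 F    F    T    T    F   |  F
 F    F    T    T    T   |  T
 F    T    F    F    F   |  F
 F    T    F    F    T   |  T
 F    T    F    T    F   |  T
 F    T    F    T    T   |  F
 F    T    T    F    F   |  F
 F    T    T    F    T   |  F
 F    T    T    T    F   |  T
 F    T    T    T    T   |  T
 T    F    F    F    F   |  T
 T    F    F    F    T   |  T
 T    F    F    T    F   |  F
 T    F    F    T    T   |  T
 T    F    T    F    F   |  T
 T    F    T    F    T   |  T
 T    F    T    T    F   |  F
 T    F    T    T    T   |  F
 T    T    F    F    F   |  F
 T    T    F    F    T   |  T
 T    T    F    T    F   |  T
 T    T    F    T    T   |  T
 T    T    T    F    F   |  F
 T    T    T    F    T   |  T
 T    T    T    T    F   |  T
 T    T    T    T    T   |  F
The formula is true on 17 of the 32 rows.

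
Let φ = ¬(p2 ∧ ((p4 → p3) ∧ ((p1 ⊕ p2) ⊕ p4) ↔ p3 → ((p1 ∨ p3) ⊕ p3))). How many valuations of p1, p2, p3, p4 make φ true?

p1 | p2 | p3 | p4 | (p4 → p3) | (p1 ⊕ p2) | ((p1 ⊕ p2) ⊕ p4) | (p1 ∨ p3) | ((p1 ∨ p3) ⊕ p3) | (p3 → ((p1 ∨ p3) ⊕ p3)) | φ
-- | -- | -- | -- | --------- | --------- | ---------------- | --------- | ---------------- | ----------------------- | -
1  | 1  | 1  | 1  |     1     |     0     |        1         |     1     |        0         |            0            | 1
1  | 1  | 1  | 0  |     1     |     0     |        0         |     1     |        0         |            0            | 0
1  | 1  | 0  | 1  |     0     |     0     |        1         |     1     |        1         |            1            | 1
1  | 1  | 0  | 0  |     1     |     0     |        0         |     1     |        1         |            1            | 1
1  | 0  | 1  | 1  |     1     |     1     |        0         |     1     |        0         |            0            | 1
1  | 0  | 1  | 0  |     1     |     1     |        1         |     1     |        0         |            0            | 1
1  | 0  | 0  | 1  |     0     |     1     |        0         |     1     |        1         |            1            | 1
1  | 0  | 0  | 0  |     1     |     1     |        1         |     1     |        1         |            1            | 1
0  | 1  | 1  | 1  |     1     |     1     |        0         |     1     |        0         |            0            | 0
0  | 1  | 1  | 0  |     1     |     1     |        1         |     1     |        0         |            0            | 1
0  | 1  | 0  | 1  |     0     |     1     |        0         |     0     |        0         |            1            | 1
0  | 1  | 0  | 0  |     1     |     1     |        1         |     0     |        0         |            1            | 0
0  | 0  | 1  | 1  |     1     |     0     |        1         |     1     |        0         |            0            | 1
0  | 0  | 1  | 0  |     1     |     0     |        0         |     1     |        0         |            0            | 1
0  | 0  | 0  | 1  |     0     |     0     |        1         |     0     |        0         |            1            | 1
0  | 0  | 0  | 0  |     1     |     0     |        0         |     0     |        0         |            1            | 1
The formula is true on 13 of the 16 rows.

13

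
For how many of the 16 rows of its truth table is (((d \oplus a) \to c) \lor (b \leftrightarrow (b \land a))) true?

15

a | b | c | d || (d \oplus a) | ((d \oplus a) \to c) | (b \land a) | φ
T | T | T | T ||      F       |          T           |      T      | T
T | T | T | F ||      T       |          T           |      T      | T
T | T | F | T ||      F       |          T           |      T      | T
T | T | F | F ||      T       |          F           |      T      | T
T | F | T | T ||      F       |          T           |      F      | T
T | F | T | F ||      T       |          T           |      F      | T
T | F | F | T ||      F       |          T           |      F      | T
T | F | F | F ||      T       |          F           |      F      | T
F | T | T | T ||      T       |          T           |      F      | T
F | T | T | F ||      F       |          T           |      F      | T
F | T | F | T ||      T       |          F           |      F      | F
F | T | F | F ||      F       |          T           |      F      | T
F | F | T | T ||      T       |          T           |      F      | T
F | F | T | F ||      F       |          T           |      F      | T
F | F | F | T ||      T       |          F           |      F      | T
F | F | F | F ||      F       |          T           |      F      | T
The formula is true on 15 of the 16 rows.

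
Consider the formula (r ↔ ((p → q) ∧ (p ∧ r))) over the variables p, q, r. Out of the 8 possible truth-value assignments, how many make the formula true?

5

p  q  r  |  (r ↔ ((p → q) ∧ (p ∧ r)))
F  F  F  |              T            
F  F  T  |              F            
F  T  F  |              T            
F  T  T  |              F            
T  F  F  |              T            
T  F  T  |              F            
T  T  F  |              T            
T  T  T  |              T            
The formula is true on 5 of the 8 rows.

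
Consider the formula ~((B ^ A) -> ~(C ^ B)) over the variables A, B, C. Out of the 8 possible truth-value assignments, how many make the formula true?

  A   |   B   |   C   || (B ^ A) | (C ^ B) | ~(C ^ B) | ((B ^ A) -> ~(C ^ B)) | ~((B ^ A) -> ~(C ^ B))
 True |  True |  True ||  False  |  False  |   True   |          True         |         False         
 True |  True | False ||  False  |   True  |  False   |          True         |         False         
 True | False |  True ||   True  |   True  |  False   |         False         |          True         
 True | False | False ||   True  |  False  |   True   |          True         |         False         
False |  True |  True ||   True  |  False  |   True   |          True         |         False         
False |  True | False ||   True  |   True  |  False   |         False         |          True         
False | False |  True ||  False  |   True  |  False   |          True         |         False         
False | False | False ||  False  |  False  |   True   |          True         |         False         
The formula is true on 2 of the 8 rows.

2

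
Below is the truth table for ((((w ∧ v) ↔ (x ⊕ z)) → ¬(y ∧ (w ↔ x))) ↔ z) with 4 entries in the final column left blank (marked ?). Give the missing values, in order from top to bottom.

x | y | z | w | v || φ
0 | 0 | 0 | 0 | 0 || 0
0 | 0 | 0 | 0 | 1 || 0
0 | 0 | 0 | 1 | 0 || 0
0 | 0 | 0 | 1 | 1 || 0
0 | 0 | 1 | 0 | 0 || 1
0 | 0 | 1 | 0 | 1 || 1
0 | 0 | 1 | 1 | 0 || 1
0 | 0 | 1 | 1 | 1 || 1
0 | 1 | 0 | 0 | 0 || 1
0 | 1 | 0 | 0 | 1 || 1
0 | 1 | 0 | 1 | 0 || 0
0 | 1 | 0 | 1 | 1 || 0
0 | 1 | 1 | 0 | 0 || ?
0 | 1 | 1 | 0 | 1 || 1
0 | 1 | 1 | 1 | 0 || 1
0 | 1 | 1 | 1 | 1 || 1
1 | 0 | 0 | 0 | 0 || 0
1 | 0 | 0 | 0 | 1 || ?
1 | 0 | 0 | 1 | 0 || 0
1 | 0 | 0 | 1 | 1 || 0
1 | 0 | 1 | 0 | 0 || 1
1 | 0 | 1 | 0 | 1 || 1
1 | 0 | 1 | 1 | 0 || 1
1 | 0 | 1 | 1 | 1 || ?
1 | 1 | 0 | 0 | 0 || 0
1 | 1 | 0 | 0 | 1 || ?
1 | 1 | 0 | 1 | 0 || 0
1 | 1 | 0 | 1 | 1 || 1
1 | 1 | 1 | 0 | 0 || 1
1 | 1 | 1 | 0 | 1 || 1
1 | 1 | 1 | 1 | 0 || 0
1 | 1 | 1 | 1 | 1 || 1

1, 0, 1, 0

Row x=0, y=1, z=1, w=0, v=0: (((w ∧ v) ↔ (x ⊕ z)) → ¬(y ∧ (w ↔ x))) = 1, so the formula = 1.
Row x=1, y=0, z=0, w=0, v=1: (((w ∧ v) ↔ (x ⊕ z)) → ¬(y ∧ (w ↔ x))) = 1, so the formula = 0.
Row x=1, y=0, z=1, w=1, v=1: (((w ∧ v) ↔ (x ⊕ z)) → ¬(y ∧ (w ↔ x))) = 1, so the formula = 1.
Row x=1, y=1, z=0, w=0, v=1: (((w ∧ v) ↔ (x ⊕ z)) → ¬(y ∧ (w ↔ x))) = 1, so the formula = 0.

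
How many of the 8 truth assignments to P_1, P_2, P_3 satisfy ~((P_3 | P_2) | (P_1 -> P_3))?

P_1  P_2  P_3     (P_3 | P_2)  (P_1 -> P_3)  ((P_3 | P_2) | (P_1 -> P_3))  ~((P_3 | P_2) | (P_1 -> P_3))
 F    F    F           F            T                     T                              F              
 F    F    T           T            T                     T                              F              
 F    T    F           T            T                     T                              F              
 F    T    T           T            T                     T                              F              
 T    F    F           F            F                     F                              T              
 T    F    T           T            T                     T                              F              
 T    T    F           T            F                     T                              F              
 T    T    T           T            T                     T                              F              
The formula is true on 1 of the 8 rows.

1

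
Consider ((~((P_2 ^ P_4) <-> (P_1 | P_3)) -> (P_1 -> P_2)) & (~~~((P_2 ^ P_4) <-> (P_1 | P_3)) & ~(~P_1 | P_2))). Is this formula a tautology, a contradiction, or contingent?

contradiction

P_1 | P_2 | P_3 | P_4 | φ
--- | --- | --- | --- | -
 F  |  F  |  F  |  F  | F
 F  |  F  |  F  |  T  | F
 F  |  F  |  T  |  F  | F
 F  |  F  |  T  |  T  | F
 F  |  T  |  F  |  F  | F
 F  |  T  |  F  |  T  | F
 F  |  T  |  T  |  F  | F
 F  |  T  |  T  |  T  | F
 T  |  F  |  F  |  F  | F
 T  |  F  |  F  |  T  | F
 T  |  F  |  T  |  F  | F
 T  |  F  |  T  |  T  | F
 T  |  T  |  F  |  F  | F
 T  |  T  |  F  |  T  | F
 T  |  T  |  T  |  F  | F
 T  |  T  |  T  |  T  | F
Every row is F, so the formula is a contradiction.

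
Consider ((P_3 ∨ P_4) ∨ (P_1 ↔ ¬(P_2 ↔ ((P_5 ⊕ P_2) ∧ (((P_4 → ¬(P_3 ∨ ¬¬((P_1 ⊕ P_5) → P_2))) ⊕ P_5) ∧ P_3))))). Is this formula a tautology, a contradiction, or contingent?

contingent

 P_1    P_2    P_3    P_4    P_5   |    φ  
 True   True   True   True   True  |   True
 True   True   True   True  False  |   True
 True   True   True  False   True  |   True
 True   True   True  False  False  |   True
 True   True  False   True   True  |   True
 True   True  False   True  False  |   True
 True   True  False  False   True  |   True
 True   True  False  False  False  |   True
 True  False   True   True   True  |   True
 True  False   True   True  False  |   True
 True  False   True  False   True  |   True
 True  False   True  False  False  |   True
 True  False  False   True   True  |   True
 True  False  False   True  False  |   True
 True  False  False  False   True  |  False
 True  False  False  False  False  |  False
False   True   True   True   True  |   True
False   True   True   True  False  |   True
False   True   True  False   True  |   True
False   True   True  False  False  |   True
False   True  False   True   True  |   True
False   True  False   True  False  |   True
False   True  False  False   True  |  False
False   True  False  False  False  |  False
False  False   True   True   True  |   True
False  False   True   True  False  |   True
False  False   True  False   True  |   True
False  False   True  False  False  |   True
False  False  False   True   True  |   True
False  False  False   True  False  |   True
False  False  False  False   True  |   True
False  False  False  False  False  |   True
28 of 32 rows are True, so the formula is contingent.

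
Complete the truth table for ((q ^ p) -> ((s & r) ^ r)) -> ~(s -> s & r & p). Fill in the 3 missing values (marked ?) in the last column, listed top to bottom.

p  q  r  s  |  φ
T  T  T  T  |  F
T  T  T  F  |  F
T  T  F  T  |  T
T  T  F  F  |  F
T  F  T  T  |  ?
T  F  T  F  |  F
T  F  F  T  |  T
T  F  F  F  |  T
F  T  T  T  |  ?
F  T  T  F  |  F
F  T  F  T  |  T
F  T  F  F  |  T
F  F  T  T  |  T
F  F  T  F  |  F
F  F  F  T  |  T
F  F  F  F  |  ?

T, T, F

Row p=T, q=F, r=T, s=T: ((q ^ p) -> ((s & r) ^ r)) = F, ~(s -> s & r & p) = F, so the formula = T.
Row p=F, q=T, r=T, s=T: ((q ^ p) -> ((s & r) ^ r)) = F, ~(s -> s & r & p) = T, so the formula = T.
Row p=F, q=F, r=F, s=F: ((q ^ p) -> ((s & r) ^ r)) = T, ~(s -> s & r & p) = F, so the formula = F.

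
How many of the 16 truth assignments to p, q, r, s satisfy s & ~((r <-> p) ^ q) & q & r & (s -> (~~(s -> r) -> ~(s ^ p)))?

p | q | r | s | φ
- | - | - | - | -
T | T | T | T | T
T | T | T | F | F
T | T | F | T | F
T | T | F | F | F
T | F | T | T | F
T | F | T | F | F
T | F | F | T | F
T | F | F | F | F
F | T | T | T | F
F | T | T | F | F
F | T | F | T | F
F | T | F | F | F
F | F | T | T | F
F | F | T | F | F
F | F | F | T | F
F | F | F | F | F
The formula is true on 1 of the 16 rows.

1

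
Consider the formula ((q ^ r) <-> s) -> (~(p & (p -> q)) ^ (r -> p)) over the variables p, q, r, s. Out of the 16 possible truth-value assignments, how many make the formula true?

12

p  q  r  s  |  φ
T  T  T  T  |  T
T  T  T  F  |  T
T  T  F  T  |  T
T  T  F  F  |  T
T  F  T  T  |  F
T  F  T  F  |  T
T  F  F  T  |  T
T  F  F  F  |  F
F  T  T  T  |  T
F  T  T  F  |  T
F  T  F  T  |  F
F  T  F  F  |  T
F  F  T  T  |  T
F  F  T  F  |  T
F  F  F  T  |  T
F  F  F  F  |  F
The formula is true on 12 of the 16 rows.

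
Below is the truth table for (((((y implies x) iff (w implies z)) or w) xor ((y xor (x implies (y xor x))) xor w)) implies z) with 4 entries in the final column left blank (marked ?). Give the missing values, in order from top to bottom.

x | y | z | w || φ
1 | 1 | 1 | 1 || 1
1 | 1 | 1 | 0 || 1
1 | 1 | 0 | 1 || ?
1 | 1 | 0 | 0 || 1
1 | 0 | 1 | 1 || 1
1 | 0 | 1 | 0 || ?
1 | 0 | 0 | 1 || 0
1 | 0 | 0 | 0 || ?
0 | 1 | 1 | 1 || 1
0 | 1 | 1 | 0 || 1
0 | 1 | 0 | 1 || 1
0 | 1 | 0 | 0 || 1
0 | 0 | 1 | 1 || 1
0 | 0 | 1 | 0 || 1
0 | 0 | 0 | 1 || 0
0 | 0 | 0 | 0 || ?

Row x=1, y=1, z=0, w=1: ((((y implies x) iff (w implies z)) or w) xor ((y xor (x implies (y xor x))) xor w)) = 1, so the formula = 0.
Row x=1, y=0, z=1, w=0: ((((y implies x) iff (w implies z)) or w) xor ((y xor (x implies (y xor x))) xor w)) = 0, so the formula = 1.
Row x=1, y=0, z=0, w=0: ((((y implies x) iff (w implies z)) or w) xor ((y xor (x implies (y xor x))) xor w)) = 0, so the formula = 1.
Row x=0, y=0, z=0, w=0: ((((y implies x) iff (w implies z)) or w) xor ((y xor (x implies (y xor x))) xor w)) = 0, so the formula = 1.

0, 1, 1, 1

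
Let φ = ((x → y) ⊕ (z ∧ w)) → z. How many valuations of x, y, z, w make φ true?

10

x  y  z  w  |  (x → y)  (z ∧ w)  ((x → y) ⊕ (z ∧ w))  (((x → y) ⊕ (z ∧ w)) → z)
1  1  1  1  |     1        1              0                       1            
1  1  1  0  |     1        0              1                       1            
1  1  0  1  |     1        0              1                       0            
1  1  0  0  |     1        0              1                       0            
1  0  1  1  |     0        1              1                       1            
1  0  1  0  |     0        0              0                       1            
1  0  0  1  |     0        0              0                       1            
1  0  0  0  |     0        0              0                       1            
0  1  1  1  |     1        1              0                       1            
0  1  1  0  |     1        0              1                       1            
0  1  0  1  |     1        0              1                       0            
0  1  0  0  |     1        0              1                       0            
0  0  1  1  |     1        1              0                       1            
0  0  1  0  |     1        0              1                       1            
0  0  0  1  |     1        0              1                       0            
0  0  0  0  |     1        0              1                       0            
The formula is true on 10 of the 16 rows.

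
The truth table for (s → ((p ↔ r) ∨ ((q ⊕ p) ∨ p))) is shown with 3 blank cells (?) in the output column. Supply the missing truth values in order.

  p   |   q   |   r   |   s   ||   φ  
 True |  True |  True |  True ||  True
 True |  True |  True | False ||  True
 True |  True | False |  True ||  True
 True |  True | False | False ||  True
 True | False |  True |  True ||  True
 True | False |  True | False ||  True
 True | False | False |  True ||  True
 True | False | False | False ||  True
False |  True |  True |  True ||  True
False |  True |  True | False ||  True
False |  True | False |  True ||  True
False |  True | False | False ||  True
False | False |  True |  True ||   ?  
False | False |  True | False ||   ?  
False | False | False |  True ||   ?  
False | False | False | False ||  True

Row p=False, q=False, r=True, s=True: ((p ↔ r) ∨ ((q ⊕ p) ∨ p)) = False, so the formula = False.
Row p=False, q=False, r=True, s=False: ((p ↔ r) ∨ ((q ⊕ p) ∨ p)) = False, so the formula = True.
Row p=False, q=False, r=False, s=True: ((p ↔ r) ∨ ((q ⊕ p) ∨ p)) = True, so the formula = True.

False, True, True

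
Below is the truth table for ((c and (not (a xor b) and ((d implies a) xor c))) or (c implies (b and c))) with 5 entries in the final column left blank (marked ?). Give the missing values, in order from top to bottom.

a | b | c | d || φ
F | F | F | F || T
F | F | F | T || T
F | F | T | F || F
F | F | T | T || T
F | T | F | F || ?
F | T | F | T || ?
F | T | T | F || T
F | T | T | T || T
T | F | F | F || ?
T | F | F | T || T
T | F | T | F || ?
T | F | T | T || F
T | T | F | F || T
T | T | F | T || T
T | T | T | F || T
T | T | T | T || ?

Row a=F, b=T, c=F, d=F: (c and (not (a xor b) and ((d implies a) xor c))) = F, (c implies (b and c)) = T, so the formula = T.
Row a=F, b=T, c=F, d=T: (c and (not (a xor b) and ((d implies a) xor c))) = F, (c implies (b and c)) = T, so the formula = T.
Row a=T, b=F, c=F, d=F: (c and (not (a xor b) and ((d implies a) xor c))) = F, (c implies (b and c)) = T, so the formula = T.
Row a=T, b=F, c=T, d=F: (c and (not (a xor b) and ((d implies a) xor c))) = F, (c implies (b and c)) = F, so the formula = F.
Row a=T, b=T, c=T, d=T: (c and (not (a xor b) and ((d implies a) xor c))) = F, (c implies (b and c)) = T, so the formula = T.

T, T, T, F, T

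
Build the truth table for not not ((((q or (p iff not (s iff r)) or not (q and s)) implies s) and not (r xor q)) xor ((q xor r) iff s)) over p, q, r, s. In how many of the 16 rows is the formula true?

p  q  r  s  |  (s iff r)  not (s iff r)  (p iff not (s iff r))  (q and s)  not (q and s)  (r xor q)  not (r xor q)  (q xor r)  ((q xor r) iff s)  φ
0  0  0  0  |      1            0                  1                0            1            0            1            0              1          1
0  0  0  1  |      0            1                  0                0            1            0            1            0              0          1
0  0  1  0  |      0            1                  0                0            1            1            0            1              0          0
0  0  1  1  |      1            0                  1                0            1            1            0            1              1          1
0  1  0  0  |      1            0                  1                0            1            1            0            1              0          0
0  1  0  1  |      0            1                  0                1            0            1            0            1              1          1
0  1  1  0  |      0            1                  0                0            1            0            1            0              1          1
0  1  1  1  |      1            0                  1                1            0            0            1            0              0          1
1  0  0  0  |      1            0                  0                0            1            0            1            0              1          1
1  0  0  1  |      0            1                  1                0            1            0            1            0              0          1
1  0  1  0  |      0            1                  1                0            1            1            0            1              0          0
1  0  1  1  |      1            0                  0                0            1            1            0            1              1          1
1  1  0  0  |      1            0                  0                0            1            1            0            1              0          0
1  1  0  1  |      0            1                  1                1            0            1            0            1              1          1
1  1  1  0  |      0            1                  1                0            1            0            1            0              1          1
1  1  1  1  |      1            0                  0                1            0            0            1            0              0          1
The formula is true on 12 of the 16 rows.

12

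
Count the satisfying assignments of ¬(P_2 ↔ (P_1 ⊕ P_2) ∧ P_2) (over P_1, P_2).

1

P_1 | P_2 | (P_1 ⊕ P_2) | ((P_1 ⊕ P_2) ∧ P_2) | (P_2 ↔ ((P_1 ⊕ P_2) ∧ P_2)) | ¬(P_2 ↔ ((P_1 ⊕ P_2) ∧ P_2))
--- | --- | ----------- | ------------------- | --------------------------- | ----------------------------
 1  |  1  |      0      |          0          |              0              |              1              
 1  |  0  |      1      |          0          |              1              |              0              
 0  |  1  |      1      |          1          |              1              |              0              
 0  |  0  |      0      |          0          |              1              |              0              
The formula is true on 1 of the 4 rows.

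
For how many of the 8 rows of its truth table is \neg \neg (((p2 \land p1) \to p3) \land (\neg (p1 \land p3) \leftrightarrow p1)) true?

1

p1 | p2 | p3 || (p2 \land p1) | ((p2 \land p1) \to p3) | (p1 \land p3) | \neg (p1 \land p3) | φ
T  | T  | T  ||       T       |           T            |       T       |         F          | F
T  | T  | F  ||       T       |           F            |       F       |         T          | F
T  | F  | T  ||       F       |           T            |       T       |         F          | F
T  | F  | F  ||       F       |           T            |       F       |         T          | T
F  | T  | T  ||       F       |           T            |       F       |         T          | F
F  | T  | F  ||       F       |           T            |       F       |         T          | F
F  | F  | T  ||       F       |           T            |       F       |         T          | F
F  | F  | F  ||       F       |           T            |       F       |         T          | F
The formula is true on 1 of the 8 rows.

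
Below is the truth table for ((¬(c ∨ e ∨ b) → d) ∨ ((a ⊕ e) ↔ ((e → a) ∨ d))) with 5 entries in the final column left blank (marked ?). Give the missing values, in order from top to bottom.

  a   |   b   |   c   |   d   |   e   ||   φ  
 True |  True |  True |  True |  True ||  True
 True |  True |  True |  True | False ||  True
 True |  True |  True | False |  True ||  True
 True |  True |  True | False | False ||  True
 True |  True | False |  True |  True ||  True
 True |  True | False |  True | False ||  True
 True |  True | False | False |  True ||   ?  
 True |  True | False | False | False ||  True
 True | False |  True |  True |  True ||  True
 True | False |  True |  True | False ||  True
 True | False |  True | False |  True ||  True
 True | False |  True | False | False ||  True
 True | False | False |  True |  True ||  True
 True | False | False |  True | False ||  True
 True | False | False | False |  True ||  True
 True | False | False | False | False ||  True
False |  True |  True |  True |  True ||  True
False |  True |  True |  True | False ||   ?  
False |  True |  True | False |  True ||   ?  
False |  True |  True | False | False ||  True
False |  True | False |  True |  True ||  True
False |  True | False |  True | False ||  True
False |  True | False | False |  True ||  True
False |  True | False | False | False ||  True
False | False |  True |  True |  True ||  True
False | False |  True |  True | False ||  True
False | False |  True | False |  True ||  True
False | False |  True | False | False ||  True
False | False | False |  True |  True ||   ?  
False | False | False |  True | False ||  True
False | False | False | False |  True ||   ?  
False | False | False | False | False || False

True, True, True, True, True

Row a=True, b=True, c=False, d=False, e=True: (¬(c ∨ e ∨ b) → d) = True, ((a ⊕ e) ↔ ((e → a) ∨ d)) = False, so the formula = True.
Row a=False, b=True, c=True, d=True, e=False: (¬(c ∨ e ∨ b) → d) = True, ((a ⊕ e) ↔ ((e → a) ∨ d)) = False, so the formula = True.
Row a=False, b=True, c=True, d=False, e=True: (¬(c ∨ e ∨ b) → d) = True, ((a ⊕ e) ↔ ((e → a) ∨ d)) = False, so the formula = True.
Row a=False, b=False, c=False, d=True, e=True: (¬(c ∨ e ∨ b) → d) = True, ((a ⊕ e) ↔ ((e → a) ∨ d)) = True, so the formula = True.
Row a=False, b=False, c=False, d=False, e=True: (¬(c ∨ e ∨ b) → d) = True, ((a ⊕ e) ↔ ((e → a) ∨ d)) = False, so the formula = True.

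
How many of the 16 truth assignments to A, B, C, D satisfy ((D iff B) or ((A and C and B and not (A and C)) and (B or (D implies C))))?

8

  A   |   B   |   C   |   D   ||   φ  
 True |  True |  True |  True ||  True
 True |  True |  True | False || False
 True |  True | False |  True ||  True
 True |  True | False | False || False
 True | False |  True |  True || False
 True | False |  True | False ||  True
 True | False | False |  True || False
 True | False | False | False ||  True
False |  True |  True |  True ||  True
False |  True |  True | False || False
False |  True | False |  True ||  True
False |  True | False | False || False
False | False |  True |  True || False
False | False |  True | False ||  True
False | False | False |  True || False
False | False | False | False ||  True
The formula is true on 8 of the 16 rows.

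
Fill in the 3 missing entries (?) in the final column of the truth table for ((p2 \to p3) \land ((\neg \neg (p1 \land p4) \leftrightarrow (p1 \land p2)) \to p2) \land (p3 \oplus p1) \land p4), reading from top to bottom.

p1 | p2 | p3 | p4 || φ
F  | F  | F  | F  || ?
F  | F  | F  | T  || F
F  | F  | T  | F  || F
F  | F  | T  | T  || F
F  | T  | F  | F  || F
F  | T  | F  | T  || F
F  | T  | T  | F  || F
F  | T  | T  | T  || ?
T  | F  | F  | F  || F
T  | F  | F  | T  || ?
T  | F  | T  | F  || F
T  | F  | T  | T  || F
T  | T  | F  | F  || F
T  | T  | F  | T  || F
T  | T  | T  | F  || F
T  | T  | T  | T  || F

F, T, T

Row p1=F, p2=F, p3=F, p4=F: (p2 \to p3) = T, ((\neg \neg (p1 \land p4) \leftrightarrow (p1 \land p2)) \to p2) = F, (p3 \oplus p1) = F, so the formula = F.
Row p1=F, p2=T, p3=T, p4=T: (p2 \to p3) = T, ((\neg \neg (p1 \land p4) \leftrightarrow (p1 \land p2)) \to p2) = T, (p3 \oplus p1) = T, so the formula = T.
Row p1=T, p2=F, p3=F, p4=T: (p2 \to p3) = T, ((\neg \neg (p1 \land p4) \leftrightarrow (p1 \land p2)) \to p2) = T, (p3 \oplus p1) = T, so the formula = T.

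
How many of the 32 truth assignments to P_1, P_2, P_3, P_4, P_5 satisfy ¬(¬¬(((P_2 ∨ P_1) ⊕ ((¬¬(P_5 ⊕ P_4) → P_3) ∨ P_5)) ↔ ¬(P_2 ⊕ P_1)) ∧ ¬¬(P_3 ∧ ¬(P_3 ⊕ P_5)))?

P_1  P_2  P_3  P_4  P_5  |  φ
 1    1    1    1    1   |  1
 1    1    1    1    0   |  1
 1    1    1    0    1   |  1
 1    1    1    0    0   |  1
 1    1    0    1    1   |  1
 1    1    0    1    0   |  1
 1    1    0    0    1   |  1
 1    1    0    0    0   |  1
 1    0    1    1    1   |  0
 1    0    1    1    0   |  1
 1    0    1    0    1   |  0
 1    0    1    0    0   |  1
 1    0    0    1    1   |  1
 1    0    0    1    0   |  1
 1    0    0    0    1   |  1
 1    0    0    0    0   |  1
 0    1    1    1    1   |  0
 0    1    1    1    0   |  1
 0    1    1    0    1   |  0
 0    1    1    0    0   |  1
 0    1    0    1    1   |  1
 0    1    0    1    0   |  1
 0    1    0    0    1   |  1
 0    1    0    0    0   |  1
 0    0    1    1    1   |  0
 0    0    1    1    0   |  1
 0    0    1    0    1   |  0
 0    0    1    0    0   |  1
 0    0    0    1    1   |  1
 0    0    0    1    0   |  1
 0    0    0    0    1   |  1
 0    0    0    0    0   |  1
The formula is true on 26 of the 32 rows.

26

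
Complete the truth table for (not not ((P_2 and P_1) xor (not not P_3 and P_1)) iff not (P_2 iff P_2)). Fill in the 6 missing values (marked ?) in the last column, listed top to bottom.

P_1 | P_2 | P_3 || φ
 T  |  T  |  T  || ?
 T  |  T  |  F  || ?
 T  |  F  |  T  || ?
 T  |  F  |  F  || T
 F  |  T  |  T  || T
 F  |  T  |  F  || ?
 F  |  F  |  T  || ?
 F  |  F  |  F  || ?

T, F, F, T, T, T

Row P_1=T, P_2=T, P_3=T: not not ((P_2 and P_1) xor (not not P_3 and P_1)) = F, not (P_2 iff P_2) = F, so the formula = T.
Row P_1=T, P_2=T, P_3=F: not not ((P_2 and P_1) xor (not not P_3 and P_1)) = T, not (P_2 iff P_2) = F, so the formula = F.
Row P_1=T, P_2=F, P_3=T: not not ((P_2 and P_1) xor (not not P_3 and P_1)) = T, not (P_2 iff P_2) = F, so the formula = F.
Row P_1=F, P_2=T, P_3=F: not not ((P_2 and P_1) xor (not not P_3 and P_1)) = F, not (P_2 iff P_2) = F, so the formula = T.
Row P_1=F, P_2=F, P_3=T: not not ((P_2 and P_1) xor (not not P_3 and P_1)) = F, not (P_2 iff P_2) = F, so the formula = T.
Row P_1=F, P_2=F, P_3=F: not not ((P_2 and P_1) xor (not not P_3 and P_1)) = F, not (P_2 iff P_2) = F, so the formula = T.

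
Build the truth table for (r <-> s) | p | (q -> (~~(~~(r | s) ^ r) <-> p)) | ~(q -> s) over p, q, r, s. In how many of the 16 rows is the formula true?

15

p  q  r  s     (r <-> s)  ((r <-> s) | p)  (r | s)  ~(r | s)  ~~(r | s)  (~~(r | s) ^ r)  ~(~~(r | s) ^ r)  ~~(~~(r | s) ^ r)  (~~(~~(r | s) ^ r) <-> p)  (q -> s)  ~(q -> s)  φ
F  F  F  F         T             T            F        T          F             F                T                  F                      T                 T          F      T
F  F  F  T         F             F            T        F          T             T                F                  T                      F                 T          F      T
F  F  T  F         F             F            T        F          T             F                T                  F                      T                 T          F      T
F  F  T  T         T             T            T        F          T             F                T                  F                      T                 T          F      T
F  T  F  F         T             T            F        T          F             F                T                  F                      T                 F          T      T
F  T  F  T         F             F            T        F          T             T                F                  T                      F                 T          F      F
F  T  T  F         F             F            T        F          T             F                T                  F                      T                 F          T      T
F  T  T  T         T             T            T        F          T             F                T                  F                      T                 T          F      T
T  F  F  F         T             T            F        T          F             F                T                  F                      F                 T          F      T
T  F  F  T         F             T            T        F          T             T                F                  T                      T                 T          F      T
T  F  T  F         F             T            T        F          T             F                T                  F                      F                 T          F      T
T  F  T  T         T             T            T        F          T             F                T                  F                      F                 T          F      T
T  T  F  F         T             T            F        T          F             F                T                  F                      F                 F          T      T
T  T  F  T         F             T            T        F          T             T                F                  T                      T                 T          F      T
T  T  T  F         F             T            T        F          T             F                T                  F                      F                 F          T      T
T  T  T  T         T             T            T        F          T             F                T                  F                      F                 T          F      T
The formula is true on 15 of the 16 rows.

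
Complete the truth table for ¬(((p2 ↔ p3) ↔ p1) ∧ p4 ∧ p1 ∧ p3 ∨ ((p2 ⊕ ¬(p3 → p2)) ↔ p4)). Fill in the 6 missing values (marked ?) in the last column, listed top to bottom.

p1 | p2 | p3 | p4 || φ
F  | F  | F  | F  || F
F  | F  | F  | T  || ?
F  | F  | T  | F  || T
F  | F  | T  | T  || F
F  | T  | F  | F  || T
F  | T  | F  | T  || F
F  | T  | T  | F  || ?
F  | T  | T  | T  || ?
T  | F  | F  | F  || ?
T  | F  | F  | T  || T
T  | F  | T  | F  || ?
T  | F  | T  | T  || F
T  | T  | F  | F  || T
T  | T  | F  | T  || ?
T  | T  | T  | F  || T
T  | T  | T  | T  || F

T, T, F, F, T, F

Row p1=F, p2=F, p3=F, p4=T: (((p2 ↔ p3) ↔ p1) ∧ p4 ∧ p1 ∧ p3) = F, ((p2 ⊕ ¬(p3 → p2)) ↔ p4) = F, (((p2 ↔ p3) ↔ p1) ∧ p4 ∧ p1 ∧ p3 ∨ ((p2 ⊕ ¬(p3 → p2)) ↔ p4)) = F, so the formula = T.
Row p1=F, p2=T, p3=T, p4=F: (((p2 ↔ p3) ↔ p1) ∧ p4 ∧ p1 ∧ p3) = F, ((p2 ⊕ ¬(p3 → p2)) ↔ p4) = F, (((p2 ↔ p3) ↔ p1) ∧ p4 ∧ p1 ∧ p3 ∨ ((p2 ⊕ ¬(p3 → p2)) ↔ p4)) = F, so the formula = T.
Row p1=F, p2=T, p3=T, p4=T: (((p2 ↔ p3) ↔ p1) ∧ p4 ∧ p1 ∧ p3) = F, ((p2 ⊕ ¬(p3 → p2)) ↔ p4) = T, (((p2 ↔ p3) ↔ p1) ∧ p4 ∧ p1 ∧ p3 ∨ ((p2 ⊕ ¬(p3 → p2)) ↔ p4)) = T, so the formula = F.
Row p1=T, p2=F, p3=F, p4=F: (((p2 ↔ p3) ↔ p1) ∧ p4 ∧ p1 ∧ p3) = F, ((p2 ⊕ ¬(p3 → p2)) ↔ p4) = T, (((p2 ↔ p3) ↔ p1) ∧ p4 ∧ p1 ∧ p3 ∨ ((p2 ⊕ ¬(p3 → p2)) ↔ p4)) = T, so the formula = F.
Row p1=T, p2=F, p3=T, p4=F: (((p2 ↔ p3) ↔ p1) ∧ p4 ∧ p1 ∧ p3) = F, ((p2 ⊕ ¬(p3 → p2)) ↔ p4) = F, (((p2 ↔ p3) ↔ p1) ∧ p4 ∧ p1 ∧ p3 ∨ ((p2 ⊕ ¬(p3 → p2)) ↔ p4)) = F, so the formula = T.
Row p1=T, p2=T, p3=F, p4=T: (((p2 ↔ p3) ↔ p1) ∧ p4 ∧ p1 ∧ p3) = F, ((p2 ⊕ ¬(p3 → p2)) ↔ p4) = T, (((p2 ↔ p3) ↔ p1) ∧ p4 ∧ p1 ∧ p3 ∨ ((p2 ⊕ ¬(p3 → p2)) ↔ p4)) = T, so the formula = F.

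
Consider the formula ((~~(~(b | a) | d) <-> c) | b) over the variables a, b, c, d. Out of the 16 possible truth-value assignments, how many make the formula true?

a  b  c  d     (b | a)  ~(b | a)  (~(b | a) | d)  ~(~(b | a) | d)  ~~(~(b | a) | d)  (~~(~(b | a) | d) <-> c)  ((~~(~(b | a) | d) <-> c) | b)
0  0  0  0        0        1            1                0                1                     0                            0               
0  0  0  1        0        1            1                0                1                     0                            0               
0  0  1  0        0        1            1                0                1                     1                            1               
0  0  1  1        0        1            1                0                1                     1                            1               
0  1  0  0        1        0            0                1                0                     1                            1               
0  1  0  1        1        0            1                0                1                     0                            1               
0  1  1  0        1        0            0                1                0                     0                            1               
0  1  1  1        1        0            1                0                1                     1                            1               
1  0  0  0        1        0            0                1                0                     1                            1               
1  0  0  1        1        0            1                0                1                     0                            0               
1  0  1  0        1        0            0                1                0                     0                            0               
1  0  1  1        1        0            1                0                1                     1                            1               
1  1  0  0        1        0            0                1                0                     1                            1               
1  1  0  1        1        0            1                0                1                     0                            1               
1  1  1  0        1        0            0                1                0                     0                            1               
1  1  1  1        1        0            1                0                1                     1                            1               
The formula is true on 12 of the 16 rows.

12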